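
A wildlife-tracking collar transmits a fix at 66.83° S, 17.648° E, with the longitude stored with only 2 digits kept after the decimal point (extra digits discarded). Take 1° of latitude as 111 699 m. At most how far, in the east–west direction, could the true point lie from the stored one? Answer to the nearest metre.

439 metres

Truncating at 2 decimal places can drop up to a full unit in the last place, so the longitude may be off by as much as 0.01°.
Parallels shrink by cos φ, so at 66.83° a degree of longitude is 111699 × 0.3935 ≈ 43949.2 m.
So at most 0.01° × 43949.2 ≈ 439.492 m east–west.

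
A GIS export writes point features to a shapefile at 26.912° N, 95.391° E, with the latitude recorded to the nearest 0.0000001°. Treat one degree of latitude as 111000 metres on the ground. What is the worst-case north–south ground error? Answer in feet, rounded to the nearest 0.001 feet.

Rounding to 7 decimal places leaves the latitude within ±5e-08° of the true value.
Along the meridian that is 5e-08° × 111000 m/° = 0.00555 m.
Converting: 0.00555 m × 3.2808 ft/m ≈ 0.018209 ft.

0.018 feet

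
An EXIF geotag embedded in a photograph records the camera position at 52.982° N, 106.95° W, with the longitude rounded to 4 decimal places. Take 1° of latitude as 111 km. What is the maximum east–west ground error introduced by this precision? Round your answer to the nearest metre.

Rounding to 4 decimal places leaves the longitude within ±5e-05° of the true value.
One degree of longitude at 52.982° is 111000 × cos 52.982° ≈ 111000 × 0.6021 = 66829.3 m.
East–west error: 5e-05° × 66829.3 m/° ≈ 3.34147 m.

3 metres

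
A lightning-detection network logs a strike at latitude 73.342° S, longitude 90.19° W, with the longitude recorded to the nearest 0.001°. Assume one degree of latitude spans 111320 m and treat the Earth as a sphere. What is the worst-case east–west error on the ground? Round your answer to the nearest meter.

16 meters

Rounding to 3 decimal places leaves the longitude within ±0.0005° of the true value.
Parallels shrink by cos φ, so at 73.342° a degree of longitude is 111320 × 0.2867 ≈ 31910.8 m.
East–west error: 0.0005° × 31910.8 m/° ≈ 15.9554 m.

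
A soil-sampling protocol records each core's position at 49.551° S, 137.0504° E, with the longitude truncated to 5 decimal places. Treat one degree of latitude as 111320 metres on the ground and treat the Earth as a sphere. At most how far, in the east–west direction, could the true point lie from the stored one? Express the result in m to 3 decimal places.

Truncating at 5 decimal places can drop up to a full unit in the last place, so the longitude may be off by as much as 1e-05°.
Parallels shrink by cos φ, so at 49.551° a degree of longitude is 111320 × 0.6488 ≈ 72221.2 m.
So at most 1e-05° × 72221.2 ≈ 0.722212 m east–west.

0.722 m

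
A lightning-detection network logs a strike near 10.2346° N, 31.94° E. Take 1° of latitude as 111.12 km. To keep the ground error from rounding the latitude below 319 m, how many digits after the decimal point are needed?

3 decimal places

One degree of latitude covers 111120 m.
Rounding to N decimal places gives at most 0.5 × 10⁻ᴺ degrees of error, i.e. 0.5 × 10⁻ᴺ × 111120 m.
Setting 55560 × 10⁻ᴺ ≤ 319 gives 10ᴺ ≥ 174.2, i.e. N ≥ 2.24.
So 3 decimal places suffice (55.6 m); 2 would allow up to 556 m.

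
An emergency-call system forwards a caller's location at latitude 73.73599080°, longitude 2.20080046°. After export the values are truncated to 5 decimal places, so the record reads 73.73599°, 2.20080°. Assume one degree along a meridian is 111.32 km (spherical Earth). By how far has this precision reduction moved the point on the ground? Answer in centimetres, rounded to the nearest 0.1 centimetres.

The latitude changed by +0.00000080° and the longitude by +0.00000046°.
N–S: 0.00000080° × 111320 m/° = 0.089056 m.
E–W at 73.736°: 0.00000046° × 111320 × cos 73.736° = 0.00000046 × 111320 × 0.2801 ≈ 0.0143413 m.
Combined displacement = (0.089056² + 0.0143413²)^½ ≈ 0.0902033 m.
That is 0.0902033 m = 9.0203 cm.

9.0 centimetres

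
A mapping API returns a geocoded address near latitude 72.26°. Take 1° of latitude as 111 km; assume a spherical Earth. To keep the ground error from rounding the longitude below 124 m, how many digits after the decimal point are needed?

3

At 72.26° one degree of longitude covers 111000 × cos 72.26° ≈ 111000 × 0.3047 ≈ 33821.5 m.
Rounding to N decimal places gives at most 0.5 × 10⁻ᴺ degrees of error, i.e. 0.5 × 10⁻ᴺ × 33821.5 m.
Setting 16910.7 × 10⁻ᴺ ≤ 124 gives 10ᴺ ≥ 136.4, i.e. N ≥ 2.13.
So 3 decimal places suffice (16.9 m); 2 would allow up to 169 m.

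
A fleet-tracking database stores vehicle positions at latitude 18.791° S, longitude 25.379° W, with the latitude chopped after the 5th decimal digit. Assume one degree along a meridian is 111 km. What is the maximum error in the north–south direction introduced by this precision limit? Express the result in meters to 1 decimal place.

Truncating at 5 decimal places can drop up to a full unit in the last place, so the latitude may be off by as much as 1e-05°.
So the N–S error is at most 1e-05 × 111000 = 1.11 m.

1.1 meters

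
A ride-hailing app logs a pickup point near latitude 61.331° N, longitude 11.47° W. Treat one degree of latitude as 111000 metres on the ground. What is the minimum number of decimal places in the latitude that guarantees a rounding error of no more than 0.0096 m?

One degree of latitude covers 111000 m.
With N decimal places the half-ulp bound is 0.5·10⁻ᴺ°, or 0.5·10⁻ᴺ × 111000 m on the ground.
Setting 55500 × 10⁻ᴺ ≤ 0.0096 gives 10ᴺ ≥ 5.781e+06, i.e. N ≥ 6.76.
So 7 decimal places suffice (0.00555 m); 6 would allow up to 0.0555 m.

7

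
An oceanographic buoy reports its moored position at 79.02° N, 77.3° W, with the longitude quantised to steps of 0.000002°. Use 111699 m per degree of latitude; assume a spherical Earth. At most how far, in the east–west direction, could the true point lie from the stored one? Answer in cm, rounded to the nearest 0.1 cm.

2.1 cm

With a 0.000002° grid the true value lies within half a step, ±0.000002°/2 = ±1e-06°, of the stored one.
Parallels shrink by cos φ, so at 79.02° a degree of longitude is 111699 × 0.1905 ≈ 21274.9 m.
Maximum E–W displacement: 1e-06 × 21274.9 = 0.0212749 m.
That is 0.0212749 m = 2.1275 cm.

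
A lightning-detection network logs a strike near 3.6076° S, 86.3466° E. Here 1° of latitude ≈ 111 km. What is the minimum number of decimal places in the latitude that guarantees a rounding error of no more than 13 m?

4 decimal places

One degree of latitude covers 111000 m.
With N decimal places the half-ulp bound is 0.5·10⁻ᴺ°, or 0.5·10⁻ᴺ × 111000 m on the ground.
Setting 55500 × 10⁻ᴺ ≤ 13 gives 10ᴺ ≥ 4269, i.e. N ≥ 3.63.
N = 3 would give 55.5 m (too coarse); N = 4 gives 5.55 m ≤ 13 m.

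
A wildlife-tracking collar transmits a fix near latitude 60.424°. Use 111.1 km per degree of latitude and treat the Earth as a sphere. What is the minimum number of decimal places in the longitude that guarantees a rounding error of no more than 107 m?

At 60.424° one degree of longitude covers 111100 × cos 60.424° ≈ 111100 × 0.4936 ≈ 54836.5 m.
N decimal places → at most half a unit in the last place, 0.5 × 10⁻ᴺ° = 54836.5/2 × 10⁻ᴺ m.
Need 0.5 × 54836.5 × 10⁻ᴺ ≤ 107 → 10⁻ᴺ ≤ 3.903e-03, so N ≥ 2.41.
So 3 decimal places suffice (27.4 m); 2 would allow up to 274 m.

3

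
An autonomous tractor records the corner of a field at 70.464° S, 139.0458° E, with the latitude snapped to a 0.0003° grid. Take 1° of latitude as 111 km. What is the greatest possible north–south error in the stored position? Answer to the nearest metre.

With a 0.0003° grid the true value lies within half a step, ±0.0003°/2 = ±0.00015°, of the stored one.
Along the meridian that is 0.00015° × 111000 m/° = 16.65 m.

17 metres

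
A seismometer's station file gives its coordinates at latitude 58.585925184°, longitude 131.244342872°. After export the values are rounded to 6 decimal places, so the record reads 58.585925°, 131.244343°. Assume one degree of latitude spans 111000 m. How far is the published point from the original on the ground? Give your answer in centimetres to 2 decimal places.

2.17 centimetres

Δlat = 58.585925184 − 58.585925 = +0.000000184°; Δlon = 131.244342872 − 131.244343 = -0.000000128°.
N–S: 0.000000184° × 111000 m/° = 0.020424 m.
East–west at this latitude: -0.000000128° × 111000 × cos 58.5859° ≈ -0.000000128 × 57855.3 = -0.00740548 m.
Combined displacement = (0.020424² + 0.00740548²)^½ ≈ 0.0217251 m.
That is 0.0217251 m = 2.1725 cm.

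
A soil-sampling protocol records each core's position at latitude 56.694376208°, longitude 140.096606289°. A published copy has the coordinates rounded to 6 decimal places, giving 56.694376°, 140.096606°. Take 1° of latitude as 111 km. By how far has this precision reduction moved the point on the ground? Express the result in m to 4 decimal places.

The latitude changed by +0.000000208° and the longitude by +0.000000289°.
North–south shift: 0.000000208 × 111000 = 0.023088 m.
E–W at 56.6944°: 0.000000289° × 111000 × cos 56.6944° = 0.000000289 × 111000 × 0.5491 ≈ 0.0176147 m.
Distance: √(0.023088² + 0.0176147²) ≈ 0.0290402 m.

0.0290 m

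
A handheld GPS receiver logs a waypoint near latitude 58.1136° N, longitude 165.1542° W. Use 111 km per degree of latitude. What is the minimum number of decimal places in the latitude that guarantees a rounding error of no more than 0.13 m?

One degree of latitude covers 111000 m.
Rounding to N decimal places gives at most 0.5 × 10⁻ᴺ degrees of error, i.e. 0.5 × 10⁻ᴺ × 111000 m.
Setting 55500 × 10⁻ᴺ ≤ 0.13 gives 10ᴺ ≥ 4.269e+05, i.e. N ≥ 5.63.
N = 5 would give 0.555 m (too coarse); N = 6 gives 0.0555 m ≤ 0.13 m.

6 decimal places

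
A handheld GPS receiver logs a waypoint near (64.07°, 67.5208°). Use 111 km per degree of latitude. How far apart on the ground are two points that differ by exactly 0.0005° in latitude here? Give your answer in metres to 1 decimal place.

Along a meridian 0.0005° is 0.0005 × 111000 = 55.5 m.

55.5 metres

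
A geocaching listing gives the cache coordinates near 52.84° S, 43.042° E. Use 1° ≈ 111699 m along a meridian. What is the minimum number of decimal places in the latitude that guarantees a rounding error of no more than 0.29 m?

6 decimal places

One degree of latitude covers 111699 m.
With N decimal places the half-ulp bound is 0.5·10⁻ᴺ°, or 0.5·10⁻ᴺ × 111699 m on the ground.
Setting 55849.5 × 10⁻ᴺ ≤ 0.29 gives 10ᴺ ≥ 1.926e+05, i.e. N ≥ 5.28.
So 6 decimal places suffice (0.0558 m); 5 would allow up to 0.558 m.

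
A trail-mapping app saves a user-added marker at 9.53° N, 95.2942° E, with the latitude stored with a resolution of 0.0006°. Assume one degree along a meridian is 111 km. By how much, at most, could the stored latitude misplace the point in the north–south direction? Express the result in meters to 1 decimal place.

33.3 meters

With a 0.0006° grid the true value lies within half a step, ±0.0006°/2 = ±0.0003°, of the stored one.
So the N–S error is at most 0.0003 × 111000 = 33.3 m.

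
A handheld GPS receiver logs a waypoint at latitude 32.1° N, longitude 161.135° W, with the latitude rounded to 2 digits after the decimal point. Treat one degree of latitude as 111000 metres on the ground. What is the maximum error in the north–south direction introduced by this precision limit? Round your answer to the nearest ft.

Rounding to 2 decimal places leaves the latitude within ±0.005° of the true value.
So the N–S error is at most 0.005 × 111000 = 555 m.
In feet: 555 m ÷ 0.3048 ≈ 1820.9 ft.

1821 ft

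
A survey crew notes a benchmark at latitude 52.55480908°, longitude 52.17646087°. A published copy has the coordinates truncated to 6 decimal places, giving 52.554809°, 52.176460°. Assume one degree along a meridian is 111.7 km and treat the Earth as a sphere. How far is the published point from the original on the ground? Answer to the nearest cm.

The latitude changed by +0.00000008° and the longitude by +0.00000087°.
North–south shift: 0.00000008 × 111700 = 0.008936 m.
East–west at this latitude: 0.00000087° × 111700 × cos 52.5548° ≈ 0.00000087 × 67913.8 = 0.059085 m.
Distance: √(0.008936² + 0.059085²) ≈ 0.059757 m.
That is 0.059757 m = 5.9757 cm.

6 cm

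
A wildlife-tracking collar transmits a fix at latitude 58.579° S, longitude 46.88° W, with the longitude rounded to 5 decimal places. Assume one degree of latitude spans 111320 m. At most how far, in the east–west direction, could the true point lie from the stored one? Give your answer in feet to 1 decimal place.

1.0 feet

Rounding to 5 decimal places leaves the longitude within ±5e-06° of the true value.
One degree of longitude at 58.579° is 111320 × cos 58.579° ≈ 111320 × 0.5213 = 58033.6 m.
Maximum E–W displacement: 5e-06 × 58033.6 = 0.290168 m.
Converting: 0.290168 m × 3.2808 ft/m ≈ 0.95199 ft.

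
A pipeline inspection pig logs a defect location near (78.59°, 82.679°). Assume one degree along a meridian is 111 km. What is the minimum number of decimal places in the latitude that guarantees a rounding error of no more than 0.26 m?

6 decimal places

One degree of latitude covers 111000 m.
With N decimal places the half-ulp bound is 0.5·10⁻ᴺ°, or 0.5·10⁻ᴺ × 111000 m on the ground.
Need 0.5 × 111000 × 10⁻ᴺ ≤ 0.26 → 10⁻ᴺ ≤ 4.685e-06, so N ≥ 5.33.
At 5 places the error can reach 0.555 m, but 6 places keeps it to 0.0555 m.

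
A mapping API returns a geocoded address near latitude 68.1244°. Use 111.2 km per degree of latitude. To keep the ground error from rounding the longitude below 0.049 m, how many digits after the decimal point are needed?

6

At 68.1244° one degree of longitude covers 111200 × cos 68.1244° ≈ 111200 × 0.3726 ≈ 41432.3 m.
With N decimal places the half-ulp bound is 0.5·10⁻ᴺ°, or 0.5·10⁻ᴺ × 41432.3 m on the ground.
Need 0.5 × 41432.3 × 10⁻ᴺ ≤ 0.049 → 10⁻ᴺ ≤ 2.365e-06, so N ≥ 5.63.
So 6 decimal places suffice (0.0207 m); 5 would allow up to 0.207 m.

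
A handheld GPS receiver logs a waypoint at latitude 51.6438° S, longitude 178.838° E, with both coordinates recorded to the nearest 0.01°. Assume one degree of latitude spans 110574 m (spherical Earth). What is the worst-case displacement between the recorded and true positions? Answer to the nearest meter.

Rounding to 2 decimal places leaves each coordinate within ±0.005° of the true value.
Latitude error → 0.005 × 110574 = 552.87 m along the meridian.
Longitude error → 0.005 × 110574 × cos 51.6438° = 0.005 × 110574 × 0.6205 ≈ 343.083 m.
The two errors are perpendicular, so the maximum displacement is √(552.87² + 343.083²) ≈ 650.67 m.

651 meters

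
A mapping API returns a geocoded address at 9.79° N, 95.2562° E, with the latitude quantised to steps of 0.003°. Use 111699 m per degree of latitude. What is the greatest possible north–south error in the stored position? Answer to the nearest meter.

168 meters

With a 0.003° grid the true value lies within half a step, ±0.003°/2 = ±0.0015°, of the stored one.
North–south distance: 0.0015° × 111699 m/° = 167.548 m.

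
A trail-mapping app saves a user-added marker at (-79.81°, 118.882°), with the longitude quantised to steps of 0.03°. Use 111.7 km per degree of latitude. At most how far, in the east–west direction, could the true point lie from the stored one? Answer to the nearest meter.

296 meters

With a 0.03° grid the true value lies within half a step, ±0.03°/2 = ±0.015°, of the stored one.
One degree of longitude at 79.81° is 111700 × cos 79.81° ≈ 111700 × 0.1769 = 19761.2 m.
East–west error: 0.015° × 19761.2 m/° ≈ 296.418 m.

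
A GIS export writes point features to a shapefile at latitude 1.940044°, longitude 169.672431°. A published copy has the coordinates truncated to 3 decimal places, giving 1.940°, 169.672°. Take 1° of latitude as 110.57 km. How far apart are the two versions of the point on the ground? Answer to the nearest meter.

48 meters

Δlat = 1.940044 − 1.940 = +0.000044°; Δlon = 169.672431 − 169.672 = +0.000431°.
North–south shift: 0.000044 × 110570 = 4.86508 m.
E–W at 1.94°: 0.000431° × 110570 × cos 1.94° = 0.000431 × 110570 × 0.9994 ≈ 47.6284 m.
Combined displacement = (4.86508² + 47.6284²)^½ ≈ 47.8762 m.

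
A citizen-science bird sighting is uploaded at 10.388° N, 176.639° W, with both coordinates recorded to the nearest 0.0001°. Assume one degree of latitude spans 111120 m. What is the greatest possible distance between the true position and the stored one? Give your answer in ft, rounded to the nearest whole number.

Rounding to 4 decimal places leaves each coordinate within ±5e-05° of the true value.
North–south component: 5e-05° × 111120 = 5.556 m.
E–W at 10.388°: 5e-05° × 111120 × cos 10.388° = 5e-05 × 111120 × 0.9836 ≈ 5.46493 m.
Worst case both components are at the extreme and orthogonal: √(5.556² + 5.46493²) ≈ 7.79324 m.
In feet: 7.79324 m ÷ 0.3048 ≈ 25.568 ft.

26 ft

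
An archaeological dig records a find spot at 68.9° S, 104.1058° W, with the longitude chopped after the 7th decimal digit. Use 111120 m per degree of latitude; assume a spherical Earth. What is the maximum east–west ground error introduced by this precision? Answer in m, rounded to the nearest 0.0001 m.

Truncating at 7 decimal places can drop up to a full unit in the last place, so the longitude may be off by as much as 1e-07°.
One degree of longitude at 68.9° is 111120 × cos 68.9° ≈ 111120 × 0.3600 = 40002.8 m.
So at most 1e-07° × 40002.8 ≈ 0.00400028 m east–west.

0.0040 m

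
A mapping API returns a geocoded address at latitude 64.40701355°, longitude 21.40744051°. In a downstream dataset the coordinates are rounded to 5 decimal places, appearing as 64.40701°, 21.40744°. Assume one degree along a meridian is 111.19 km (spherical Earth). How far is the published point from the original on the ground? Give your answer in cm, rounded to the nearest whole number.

Δlat = 64.40701355 − 64.40701 = +0.00000355°; Δlon = 21.40744051 − 21.40744 = +0.00000051°.
North–south shift: 0.00000355 × 111190 = 0.394725 m.
E–W at 64.407°: 0.00000051° × 111190 × cos 64.407° = 0.00000051 × 111190 × 0.4320 ≈ 0.024496 m.
Hypotenuse of the two orthogonal shifts: √(0.394725² + 0.024496²) = 0.395484 m.
That is 0.395484 m = 39.548 cm.

40 cm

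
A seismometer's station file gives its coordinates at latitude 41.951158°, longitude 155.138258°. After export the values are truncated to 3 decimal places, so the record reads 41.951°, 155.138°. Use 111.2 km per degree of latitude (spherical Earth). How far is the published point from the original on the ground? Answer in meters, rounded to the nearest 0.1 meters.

27.6 meters

Δlat = 41.951158 − 41.951 = +0.000158°; Δlon = 155.138258 − 155.138 = +0.000258°.
N–S: 0.000158° × 111200 m/° = 17.5696 m.
East–west at this latitude: 0.000258° × 111200 × cos 41.951° ≈ 0.000258 × 82701.3 = 21.3369 m.
Combined displacement = (17.5696² + 21.3369²)^½ ≈ 27.6397 m.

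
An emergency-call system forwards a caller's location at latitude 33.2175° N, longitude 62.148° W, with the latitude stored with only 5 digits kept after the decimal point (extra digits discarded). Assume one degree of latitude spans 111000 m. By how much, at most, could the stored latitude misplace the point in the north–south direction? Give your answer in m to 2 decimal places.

Truncating at 5 decimal places can drop up to a full unit in the last place, so the latitude may be off by as much as 1e-05°.
North–south distance: 1e-05° × 111000 m/° = 1.11 m.

1.11 m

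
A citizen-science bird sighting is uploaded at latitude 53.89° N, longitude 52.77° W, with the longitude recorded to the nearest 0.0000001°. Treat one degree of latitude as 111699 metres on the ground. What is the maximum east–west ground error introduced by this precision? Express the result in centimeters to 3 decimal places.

Rounding to 7 decimal places leaves the longitude within ±5e-08° of the true value.
At latitude 53.89° a degree of longitude spans 111699 m × cos 53.89° = 111699 × 0.5893 ≈ 65828.4 m.
East–west error: 5e-08° × 65828.4 m/° ≈ 0.00329142 m.
That is 0.00329142 m = 0.32914 cm.

0.329 centimeters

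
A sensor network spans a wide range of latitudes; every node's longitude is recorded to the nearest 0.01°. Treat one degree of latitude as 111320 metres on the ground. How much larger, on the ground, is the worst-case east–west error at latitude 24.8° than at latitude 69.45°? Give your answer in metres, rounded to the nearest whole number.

Rounding to 2 decimal places leaves the longitude within ±0.005° of the true value.
Error at 24.8° = 0.005° × 111320 × cos 24.8° ≈ 556.6 × 0.9078 = 505.27 m.
At 69.45°: 0.005° × 111320 × cos 69.45° = 0.005 × 111320 × 0.3510 ≈ 195.38 m.
Difference: 505.27 − 195.38 = 309.89 m.

310 metres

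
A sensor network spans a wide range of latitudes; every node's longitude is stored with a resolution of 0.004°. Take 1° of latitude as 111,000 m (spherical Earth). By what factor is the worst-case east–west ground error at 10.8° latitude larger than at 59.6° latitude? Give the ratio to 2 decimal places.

1.94

With a 0.004° grid the true value lies within half a step, ±0.004°/2 = ±0.002°, of the stored one.
Error at 10.8° = 0.002° × 111000 × cos 10.8° ≈ 222 × 0.9823 = 218.07 m.
At 59.6°: 0.002° × 111000 × cos 59.6° = 0.002 × 111000 × 0.5060 ≈ 112.34 m.
The ratio reduces to cos 10.8° / cos 59.6° = 0.9823/0.5060 ≈ 1.9411.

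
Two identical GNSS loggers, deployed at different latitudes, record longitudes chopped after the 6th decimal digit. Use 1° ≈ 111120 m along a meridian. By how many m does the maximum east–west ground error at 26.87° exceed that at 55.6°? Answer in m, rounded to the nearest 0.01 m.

0.04 m

Truncating at 6 decimal places can drop up to a full unit in the last place, so the longitude may be off by as much as 1e-06°.
At 26.87°: 1e-06° × 111120 × cos 26.87° = 1e-06 × 111120 × 0.8920 ≈ 0.099123 m.
At 55.6°: 1e-06° × 111120 × cos 55.6° = 1e-06 × 111120 × 0.5650 ≈ 0.062779 m.
Difference: 0.099123 − 0.062779 = 0.036344 m.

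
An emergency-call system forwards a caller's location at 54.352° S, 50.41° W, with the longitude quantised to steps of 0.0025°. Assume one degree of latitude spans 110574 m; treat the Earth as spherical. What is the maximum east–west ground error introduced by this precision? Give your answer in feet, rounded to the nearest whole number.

264 feet

With a 0.0025° grid the true value lies within half a step, ±0.0025°/2 = ±0.00125°, of the stored one.
Parallels shrink by cos φ, so at 54.352° a degree of longitude is 110574 × 0.5828 ≈ 64443 m.
So at most 0.00125° × 64443 ≈ 80.5537 m east–west.
Converting: 80.5537 m × 3.2808 ft/m ≈ 264.28 ft.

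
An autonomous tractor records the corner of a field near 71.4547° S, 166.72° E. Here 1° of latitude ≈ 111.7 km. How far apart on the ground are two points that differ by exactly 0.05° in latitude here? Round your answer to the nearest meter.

Along a meridian 0.05° is 0.05 × 111700 = 5585 m.

5585 meters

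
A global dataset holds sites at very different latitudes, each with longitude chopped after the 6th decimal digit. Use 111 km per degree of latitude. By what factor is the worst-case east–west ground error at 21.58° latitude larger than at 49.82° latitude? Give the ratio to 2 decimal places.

Truncating at 6 decimal places can drop up to a full unit in the last place, so the longitude may be off by as much as 1e-06°.
Error at 21.58° = 1e-06° × 111000 × cos 21.58° ≈ 0.111 × 0.9299 = 0.10322 m.
Error at 49.82° = 1e-06° × 111000 × cos 49.82° ≈ 0.111 × 0.6452 = 0.071616 m.
Ratio: 0.10322 / 0.071616 = cos 21.58° / cos 49.82° ≈ 1.4413.

1.44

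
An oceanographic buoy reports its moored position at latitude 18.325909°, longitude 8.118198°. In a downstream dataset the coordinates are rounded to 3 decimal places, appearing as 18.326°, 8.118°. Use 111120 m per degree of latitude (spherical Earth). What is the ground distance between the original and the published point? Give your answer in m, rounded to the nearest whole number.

Δlat = 18.325909 − 18.326 = -0.000091°; Δlon = 8.118198 − 8.118 = +0.000198°.
North–south shift: -0.000091 × 111120 = -10.1119 m.
East–west at this latitude: 0.000198° × 111120 × cos 18.326° ≈ 0.000198 × 105484 = 20.8859 m.
Distance: √(10.1119² + 20.8859²) ≈ 23.205 m.

23 m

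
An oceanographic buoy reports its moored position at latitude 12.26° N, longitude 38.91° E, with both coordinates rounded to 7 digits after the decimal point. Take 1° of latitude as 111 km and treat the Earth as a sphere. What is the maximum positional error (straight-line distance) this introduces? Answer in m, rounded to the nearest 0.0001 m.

0.0078 m

Rounding to 7 decimal places leaves each coordinate within ±5e-08° of the true value.
Latitude error → 5e-08 × 111000 = 0.00555 m along the meridian.
Longitude error → 5e-08 × 111000 × cos 12.26° = 5e-08 × 111000 × 0.9772 ≈ 0.00542343 m.
The two errors are perpendicular, so the maximum displacement is √(0.00555² + 0.00542343²) ≈ 0.0077599 m.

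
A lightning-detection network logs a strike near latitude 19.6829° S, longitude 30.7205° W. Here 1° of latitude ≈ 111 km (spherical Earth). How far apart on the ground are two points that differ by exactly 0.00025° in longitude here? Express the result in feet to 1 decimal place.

85.7 feet

One degree of longitude here spans 111000 × cos 19.6829° = 111000 × 0.9416 ≈ 104514 m; 0.00025° of that is 26.1286 m.
Converting: 26.1286 m × 3.2808 ft/m ≈ 85.724 ft.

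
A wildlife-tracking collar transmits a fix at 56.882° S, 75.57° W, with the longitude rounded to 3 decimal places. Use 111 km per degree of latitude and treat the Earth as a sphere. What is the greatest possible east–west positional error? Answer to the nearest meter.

Rounding to 3 decimal places leaves the longitude within ±0.0005° of the true value.
One degree of longitude at 56.882° is 111000 × cos 56.882° ≈ 111000 × 0.5464 = 60646.5 m.
So at most 0.0005° × 60646.5 ≈ 30.3233 m east–west.

30 meters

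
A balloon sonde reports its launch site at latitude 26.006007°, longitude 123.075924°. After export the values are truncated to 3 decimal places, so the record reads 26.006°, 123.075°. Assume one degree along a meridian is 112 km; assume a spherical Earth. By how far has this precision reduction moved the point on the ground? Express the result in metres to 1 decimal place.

93.0 metres

The latitude changed by +0.000007° and the longitude by +0.000924°.
N–S: 0.000007° × 112000 m/° = 0.784 m.
East–west at this latitude: 0.000924° × 112000 × cos 26.006° ≈ 0.000924 × 100660 = 93.0096 m.
Combined displacement = (0.784² + 93.0096²)^½ ≈ 93.013 m.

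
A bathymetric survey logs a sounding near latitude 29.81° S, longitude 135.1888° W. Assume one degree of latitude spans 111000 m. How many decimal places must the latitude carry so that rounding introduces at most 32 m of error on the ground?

4

One degree of latitude covers 111000 m.
N decimal places → at most half a unit in the last place, 0.5 × 10⁻ᴺ° = 111000/2 × 10⁻ᴺ m.
Setting 55500 × 10⁻ᴺ ≤ 32 gives 10ᴺ ≥ 1734, i.e. N ≥ 3.24.
N = 3 would give 55.5 m (too coarse); N = 4 gives 5.55 m ≤ 32 m.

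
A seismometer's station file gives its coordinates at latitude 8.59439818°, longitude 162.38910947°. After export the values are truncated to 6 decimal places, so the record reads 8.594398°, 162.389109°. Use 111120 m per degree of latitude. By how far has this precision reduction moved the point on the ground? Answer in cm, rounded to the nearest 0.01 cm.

5.54 cm

Δlat = 8.59439818 − 8.594398 = +0.00000018°; Δlon = 162.38910947 − 162.389109 = +0.00000047°.
N–S: 0.00000018° × 111120 m/° = 0.0200016 m.
East–west at this latitude: 0.00000047° × 111120 × cos 8.5944° ≈ 0.00000047 × 109872 = 0.0516399 m.
Distance: √(0.0200016² + 0.0516399²) ≈ 0.0553782 m.
That is 0.0553782 m = 5.5378 cm.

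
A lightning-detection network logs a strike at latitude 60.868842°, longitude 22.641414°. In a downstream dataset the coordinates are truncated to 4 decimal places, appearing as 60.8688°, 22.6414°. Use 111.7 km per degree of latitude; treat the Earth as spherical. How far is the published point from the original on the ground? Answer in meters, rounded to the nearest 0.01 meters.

4.75 meters

Δlat = 60.868842 − 60.8688 = +0.000042°; Δlon = 22.641414 − 22.6414 = +0.000014°.
North–south shift: 0.000042 × 111700 = 4.6914 m.
East–west at this latitude: 0.000014° × 111700 × cos 60.8688° ≈ 0.000014 × 54376.8 = 0.761275 m.
Distance: √(4.6914² + 0.761275²) ≈ 4.75276 m.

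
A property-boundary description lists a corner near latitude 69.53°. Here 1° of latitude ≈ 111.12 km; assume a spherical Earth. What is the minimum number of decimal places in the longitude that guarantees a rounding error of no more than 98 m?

3 decimal places

At 69.53° one degree of longitude covers 111120 × cos 69.53° ≈ 111120 × 0.3497 ≈ 38860.5 m.
With N decimal places the half-ulp bound is 0.5·10⁻ᴺ°, or 0.5·10⁻ᴺ × 38860.5 m on the ground.
Setting 19430.3 × 10⁻ᴺ ≤ 98 gives 10ᴺ ≥ 198.3, i.e. N ≥ 2.30.
At 2 places the error can reach 194 m, but 3 places keeps it to 19.4 m.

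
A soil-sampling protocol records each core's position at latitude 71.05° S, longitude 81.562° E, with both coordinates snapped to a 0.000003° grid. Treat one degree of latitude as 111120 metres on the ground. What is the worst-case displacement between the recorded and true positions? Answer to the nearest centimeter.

18 centimeters

With a 0.000003° grid the true value lies within half a step, ±0.000003°/2 = ±1.5e-06°, of the stored one.
N–S: 1.5e-06° × 111120 m/° = 0.16668 m.
E–W at 71.05°: 1.5e-06° × 111120 × cos 71.05° = 1.5e-06 × 111120 × 0.3247 ≈ 0.0541281 m.
Combining orthogonally: (0.16668² + 0.0541281²)^½ ≈ 0.175249 m.
That is 0.175249 m = 17.525 cm.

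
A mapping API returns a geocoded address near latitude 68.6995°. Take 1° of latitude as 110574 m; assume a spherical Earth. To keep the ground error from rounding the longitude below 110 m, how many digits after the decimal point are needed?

At 68.6995° one degree of longitude covers 110574 × cos 68.6995° ≈ 110574 × 0.3633 ≈ 40167 m.
With N decimal places the half-ulp bound is 0.5·10⁻ᴺ°, or 0.5·10⁻ᴺ × 40167 m on the ground.
Need 0.5 × 40167 × 10⁻ᴺ ≤ 110 → 10⁻ᴺ ≤ 5.477e-03, so N ≥ 2.26.
N = 2 would give 201 m (too coarse); N = 3 gives 20.1 m ≤ 110 m.

3 decimal places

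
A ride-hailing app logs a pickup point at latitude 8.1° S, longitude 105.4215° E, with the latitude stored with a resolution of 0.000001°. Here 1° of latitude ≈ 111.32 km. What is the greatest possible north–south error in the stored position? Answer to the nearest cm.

6 cm

With a 0.000001° grid the true value lies within half a step, ±0.000001°/2 = ±5e-07°, of the stored one.
So the N–S error is at most 5e-07 × 111320 = 0.05566 m.
That is 0.05566 m = 5.566 cm.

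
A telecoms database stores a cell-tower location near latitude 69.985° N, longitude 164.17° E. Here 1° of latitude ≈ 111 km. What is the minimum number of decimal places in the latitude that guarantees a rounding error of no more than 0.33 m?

6 decimal places

One degree of latitude covers 111000 m.
With N decimal places the half-ulp bound is 0.5·10⁻ᴺ°, or 0.5·10⁻ᴺ × 111000 m on the ground.
Need 0.5 × 111000 × 10⁻ᴺ ≤ 0.33 → 10⁻ᴺ ≤ 5.946e-06, so N ≥ 5.23.
At 5 places the error can reach 0.555 m, but 6 places keeps it to 0.0555 m.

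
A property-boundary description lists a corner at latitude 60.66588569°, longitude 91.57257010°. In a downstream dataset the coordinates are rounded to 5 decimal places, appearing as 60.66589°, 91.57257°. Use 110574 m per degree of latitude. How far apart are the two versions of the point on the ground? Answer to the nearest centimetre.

The latitude changed by -0.00000431° and the longitude by +0.00000010°.
North–south shift: -0.00000431 × 110574 = -0.476574 m.
E–W at 60.6659°: 0.00000010° × 110574 × cos 60.6659° = 0.00000010 × 110574 × 0.4899 ≈ 0.00541704 m.
Hypotenuse of the two orthogonal shifts: √(0.476574² + 0.00541704²) = 0.476605 m.
That is 0.476605 m = 47.66 cm.

48 centimetres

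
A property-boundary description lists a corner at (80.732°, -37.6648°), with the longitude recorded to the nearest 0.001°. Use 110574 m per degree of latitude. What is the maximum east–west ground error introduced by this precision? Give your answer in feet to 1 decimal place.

Rounding to 3 decimal places leaves the longitude within ±0.0005° of the true value.
One degree of longitude at 80.732° is 110574 × cos 80.732° ≈ 110574 × 0.1611 = 17808.2 m.
So at most 0.0005° × 17808.2 ≈ 8.90412 m east–west.
Converting: 8.90412 m × 3.2808 ft/m ≈ 29.213 ft.

29.2 feet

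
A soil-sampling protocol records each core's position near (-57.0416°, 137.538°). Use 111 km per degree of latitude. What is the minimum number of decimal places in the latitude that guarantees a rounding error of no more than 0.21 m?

One degree of latitude covers 111000 m.
N decimal places → at most half a unit in the last place, 0.5 × 10⁻ᴺ° = 111000/2 × 10⁻ᴺ m.
Need 0.5 × 111000 × 10⁻ᴺ ≤ 0.21 → 10⁻ᴺ ≤ 3.784e-06, so N ≥ 5.42.
At 5 places the error can reach 0.555 m, but 6 places keeps it to 0.0555 m.

6 decimal places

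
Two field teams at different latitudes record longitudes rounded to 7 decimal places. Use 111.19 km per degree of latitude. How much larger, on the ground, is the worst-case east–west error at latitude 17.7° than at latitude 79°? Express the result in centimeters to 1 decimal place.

0.4 centimeters

Rounding to 7 decimal places leaves the longitude within ±5e-08° of the true value.
At 17.7°: 5e-08° × 111190 × cos 17.7° = 5e-08 × 111190 × 0.9527 ≈ 0.0052963 m.
Error at 79° = 5e-08° × 111190 × cos 79° ≈ 0.0055595 × 0.1908 = 0.0010608 m.
Difference: 0.0052963 − 0.0010608 = 0.0042355 m.
That is 0.00423552 m = 0.42355 cm.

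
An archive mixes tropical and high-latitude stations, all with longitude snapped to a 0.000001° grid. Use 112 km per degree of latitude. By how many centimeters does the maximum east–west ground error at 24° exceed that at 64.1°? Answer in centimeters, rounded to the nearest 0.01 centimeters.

With a 0.000001° grid the true value lies within half a step, ±0.000001°/2 = ±5e-07°, of the stored one.
At 24°: 5e-07° × 112000 × cos 24° = 5e-07 × 112000 × 0.9135 ≈ 0.051159 m.
Error at 64.1° = 5e-07° × 112000 × cos 64.1° ≈ 0.056 × 0.4368 = 0.024461 m.
Difference: 0.051159 − 0.024461 = 0.026698 m.
That is 0.0266976 m = 2.6698 cm.

2.67 centimeters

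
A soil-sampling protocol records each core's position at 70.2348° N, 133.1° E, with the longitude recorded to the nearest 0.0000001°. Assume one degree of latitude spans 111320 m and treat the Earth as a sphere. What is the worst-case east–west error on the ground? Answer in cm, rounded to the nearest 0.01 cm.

0.19 cm

Rounding to 7 decimal places leaves the longitude within ±5e-08° of the true value.
At latitude 70.2348° a degree of longitude spans 111320 m × cos 70.2348° = 111320 × 0.3382 ≈ 37644.7 m.
Maximum E–W displacement: 5e-08 × 37644.7 = 0.00188223 m.
That is 0.00188223 m = 0.18822 cm.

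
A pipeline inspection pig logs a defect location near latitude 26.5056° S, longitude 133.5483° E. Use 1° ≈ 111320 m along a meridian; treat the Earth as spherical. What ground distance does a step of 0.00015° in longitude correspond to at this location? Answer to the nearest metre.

15 metres

One degree of longitude here spans 111320 × cos 26.5056° = 111320 × 0.8949 ≈ 99619.2 m; 0.00015° of that is 14.9429 m.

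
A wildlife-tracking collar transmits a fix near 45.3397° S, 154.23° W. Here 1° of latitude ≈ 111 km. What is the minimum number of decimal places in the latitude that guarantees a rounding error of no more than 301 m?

One degree of latitude covers 111000 m.
N decimal places → at most half a unit in the last place, 0.5 × 10⁻ᴺ° = 111000/2 × 10⁻ᴺ m.
Setting 55500 × 10⁻ᴺ ≤ 301 gives 10ᴺ ≥ 184.4, i.e. N ≥ 2.27.
At 2 places the error can reach 555 m, but 3 places keeps it to 55.5 m.

3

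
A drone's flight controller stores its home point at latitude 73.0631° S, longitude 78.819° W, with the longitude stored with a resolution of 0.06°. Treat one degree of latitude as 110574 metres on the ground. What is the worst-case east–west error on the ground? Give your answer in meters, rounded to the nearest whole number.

966 meters

With a 0.06° grid the true value lies within half a step, ±0.06°/2 = ±0.03°, of the stored one.
Parallels shrink by cos φ, so at 73.0631° a degree of longitude is 110574 × 0.2913 ≈ 32212.2 m.
East–west error: 0.03° × 32212.2 m/° ≈ 966.367 m.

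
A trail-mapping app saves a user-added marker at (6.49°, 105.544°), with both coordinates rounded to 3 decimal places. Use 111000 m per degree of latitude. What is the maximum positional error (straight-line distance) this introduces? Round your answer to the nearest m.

78 m

Rounding to 3 decimal places leaves each coordinate within ±0.0005° of the true value.
Latitude error → 0.0005 × 111000 = 55.5 m along the meridian.
Longitude error → 0.0005 × 111000 × cos 6.49° = 0.0005 × 111000 × 0.9936 ≈ 55.1443 m.
Worst case both components are at the extreme and orthogonal: √(55.5² + 55.1443²) ≈ 78.2378 m.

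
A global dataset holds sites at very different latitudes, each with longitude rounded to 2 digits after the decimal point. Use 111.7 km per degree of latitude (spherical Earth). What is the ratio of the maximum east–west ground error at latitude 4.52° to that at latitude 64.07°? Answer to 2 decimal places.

Rounding to 2 decimal places leaves the longitude within ±0.005° of the true value.
At 4.52°: 0.005° × 111700 × cos 4.52° = 0.005 × 111700 × 0.9969 ≈ 556.76 m.
At 64.07°: 0.005° × 111700 × cos 64.07° = 0.005 × 111700 × 0.4373 ≈ 244.22 m.
Ratio: 556.76 / 244.22 = cos 4.52° / cos 64.07° ≈ 2.2798.

2.28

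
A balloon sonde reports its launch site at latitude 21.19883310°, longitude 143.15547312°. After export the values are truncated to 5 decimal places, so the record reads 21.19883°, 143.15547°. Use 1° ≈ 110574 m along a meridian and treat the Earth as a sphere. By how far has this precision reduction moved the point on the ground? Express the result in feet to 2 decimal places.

1.54 feet

Δlat = 21.19883310 − 21.19883 = +0.00000310°; Δlon = 143.15547312 − 143.15547 = +0.00000312°.
N–S: 0.00000310° × 110574 m/° = 0.342779 m.
E–W at 21.1988°: 0.00000312° × 110574 × cos 21.1988° = 0.00000312 × 110574 × 0.9323 ≈ 0.321646 m.
Distance: √(0.342779² + 0.321646²) ≈ 0.470057 m.
Converting: 0.470057 m × 3.2808 ft/m ≈ 1.5422 ft.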